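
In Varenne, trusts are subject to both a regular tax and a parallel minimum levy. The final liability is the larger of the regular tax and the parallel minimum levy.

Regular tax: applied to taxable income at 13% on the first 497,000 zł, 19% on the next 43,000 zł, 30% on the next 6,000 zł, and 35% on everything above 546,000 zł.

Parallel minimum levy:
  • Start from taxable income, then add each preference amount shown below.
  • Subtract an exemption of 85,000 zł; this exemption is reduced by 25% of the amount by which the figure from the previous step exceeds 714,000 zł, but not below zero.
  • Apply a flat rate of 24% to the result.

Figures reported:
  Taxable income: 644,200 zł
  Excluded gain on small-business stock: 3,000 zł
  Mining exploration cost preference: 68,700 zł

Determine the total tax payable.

Regular tax:
  497,000 zł × 13% = 64,610 zł
  43,000 zł × 19% = 8,170 zł
  6,000 zł × 30% = 1,800 zł
  98,200 zł × 35% = 34,370 zł
  → 108,950 zł

Parallel minimum levy:
  Adjusted income: 644,200 zł + 3,000 zł + 68,700 zł = 715,900 zł
  Exemption: 85,000 zł − 25% × (715,900 zł − 714,000 zł) = 85,000 zł − 475 zł = 84,525 zł
  Base: 715,900 zł − 84,525 zł = 631,375 zł
  631,375 zł × 24% = 151,530 zł

151,530 zł > 108,950 zł, so the parallel minimum levy is the binding amount.

151,530 zł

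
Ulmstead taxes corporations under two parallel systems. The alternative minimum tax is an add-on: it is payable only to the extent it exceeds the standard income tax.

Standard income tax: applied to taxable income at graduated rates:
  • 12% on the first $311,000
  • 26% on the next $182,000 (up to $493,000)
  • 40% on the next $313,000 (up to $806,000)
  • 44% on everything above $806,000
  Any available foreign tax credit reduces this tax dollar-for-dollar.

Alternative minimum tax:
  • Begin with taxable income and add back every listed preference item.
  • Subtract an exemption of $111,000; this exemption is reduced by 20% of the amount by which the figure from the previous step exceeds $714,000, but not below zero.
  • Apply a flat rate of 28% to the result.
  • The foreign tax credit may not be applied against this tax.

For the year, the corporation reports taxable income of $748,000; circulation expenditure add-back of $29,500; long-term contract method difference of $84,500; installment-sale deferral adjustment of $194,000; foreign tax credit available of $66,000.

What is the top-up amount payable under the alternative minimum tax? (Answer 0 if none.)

$163,112

Standard income tax:
  $311,000 × 12% = $37,320
  $182,000 × 26% = $47,320
  $255,000 × 40% = $102,000
  → $186,640
  Less foreign tax credit $66,000 → $120,640

Alternative minimum tax:
  Adjusted income: $748,000 + $29,500 + $84,500 + $194,000 = $1,056,000
  Exemption: $111,000 − 20% × ($1,056,000 − $714,000) = $111,000 − $68,400 = $42,600
  Base: $1,056,000 − $42,600 = $1,013,400
  $1,013,400 × 28% = $283,752

Excess of alternative minimum tax over standard income tax: $283,752 − $120,640 = $163,112.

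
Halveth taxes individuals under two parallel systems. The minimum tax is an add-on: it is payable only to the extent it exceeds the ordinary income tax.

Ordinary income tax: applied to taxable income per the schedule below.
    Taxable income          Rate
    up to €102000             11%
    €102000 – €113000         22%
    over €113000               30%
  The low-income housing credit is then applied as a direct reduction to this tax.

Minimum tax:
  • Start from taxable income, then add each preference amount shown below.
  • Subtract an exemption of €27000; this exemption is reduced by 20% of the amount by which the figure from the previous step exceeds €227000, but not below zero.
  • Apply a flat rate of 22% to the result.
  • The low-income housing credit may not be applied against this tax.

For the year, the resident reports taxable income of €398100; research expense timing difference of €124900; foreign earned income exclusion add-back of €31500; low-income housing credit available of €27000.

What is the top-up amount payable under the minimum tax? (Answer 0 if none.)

Ordinary income tax:
  €102000 × 11% = €11220
  €11000 × 22% = €2420
  €285100 × 30% = €85530
  → €99170
  Less low-income housing credit €27000 → €72170

Minimum tax:
  Adjusted income: €398100 + €124900 + €31500 = €554500
  Exemption: 20% × (€554500 − €227000) = €65500 ≥ €27000, so the exemption is fully phased out
  Base: €554500 − €0 = €554500
  €554500 × 22% = €121990

Excess of minimum tax over ordinary income tax: €121990 − €72170 = €49820.

€49820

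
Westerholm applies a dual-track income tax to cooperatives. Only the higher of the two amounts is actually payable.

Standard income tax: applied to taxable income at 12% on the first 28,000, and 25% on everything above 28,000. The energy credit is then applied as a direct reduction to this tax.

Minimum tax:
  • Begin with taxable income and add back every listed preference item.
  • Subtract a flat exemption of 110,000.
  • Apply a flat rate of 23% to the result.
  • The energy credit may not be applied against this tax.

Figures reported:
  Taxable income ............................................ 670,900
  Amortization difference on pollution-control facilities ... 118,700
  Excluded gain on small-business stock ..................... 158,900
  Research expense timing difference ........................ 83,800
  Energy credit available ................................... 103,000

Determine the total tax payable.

Minimum tax:
  Adjusted income: 670,900 + 118,700 + 158,900 + 83,800 = 1,032,300
  Less exemption 110,000 → base 922,300
  922,300 × 23% = 212,129

Standard income tax:
  28,000 × 12% = 3,360
  642,900 × 25% = 160,725
  → 164,085
  Less energy credit 103,000 → 61,085

212,129 > 61,085, so the minimum tax is the binding amount.

212,129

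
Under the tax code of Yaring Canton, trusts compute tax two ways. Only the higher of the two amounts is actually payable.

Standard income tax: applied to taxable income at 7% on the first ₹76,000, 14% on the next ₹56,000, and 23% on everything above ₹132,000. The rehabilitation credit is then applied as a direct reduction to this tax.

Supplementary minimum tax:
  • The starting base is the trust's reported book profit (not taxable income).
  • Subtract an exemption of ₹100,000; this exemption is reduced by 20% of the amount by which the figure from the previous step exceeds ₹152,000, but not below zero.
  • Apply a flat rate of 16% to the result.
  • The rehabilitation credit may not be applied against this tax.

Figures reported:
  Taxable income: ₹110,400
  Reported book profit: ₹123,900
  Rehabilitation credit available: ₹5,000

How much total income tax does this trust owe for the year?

Standard income tax:
  ₹76,000 × 7% = ₹5,320
  ₹34,400 × 14% = ₹4,816
  → ₹10,136
  Less rehabilitation credit ₹5,000 → ₹5,136

Supplementary minimum tax:
  Base (reported book profit): ₹123,900
  Exemption: ₹123,900 ≤ ₹152,000, so full ₹100,000 applies
  Base: ₹123,900 − ₹100,000 = ₹23,900
  ₹23,900 × 16% = ₹3,824

₹5,136 > ₹3,824, so the standard income tax governs.

₹5,136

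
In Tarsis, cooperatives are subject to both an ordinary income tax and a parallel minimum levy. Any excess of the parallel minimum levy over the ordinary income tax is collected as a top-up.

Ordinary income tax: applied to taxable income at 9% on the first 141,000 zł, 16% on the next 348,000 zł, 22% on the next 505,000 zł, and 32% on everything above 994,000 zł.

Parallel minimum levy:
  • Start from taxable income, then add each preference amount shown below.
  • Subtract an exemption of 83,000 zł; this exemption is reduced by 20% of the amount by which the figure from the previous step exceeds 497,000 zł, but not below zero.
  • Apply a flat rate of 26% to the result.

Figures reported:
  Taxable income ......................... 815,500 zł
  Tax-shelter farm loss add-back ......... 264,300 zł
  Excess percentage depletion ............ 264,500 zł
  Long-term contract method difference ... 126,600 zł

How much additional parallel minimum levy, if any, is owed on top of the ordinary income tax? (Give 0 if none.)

Parallel minimum levy:
  Adjusted income: 815,500 zł + 264,300 zł + 264,500 zł + 126,600 zł = 1,470,900 zł
  Exemption: 20% × (1,470,900 zł − 497,000 zł) = 194,780 zł ≥ 83,000 zł, so the exemption is fully phased out
  Base: 1,470,900 zł − 0 zł = 1,470,900 zł
  1,470,900 zł × 26% = 382,434 zł

Ordinary income tax:
  141,000 zł × 9% = 12,690 zł
  348,000 zł × 16% = 55,680 zł
  326,500 zł × 22% = 71,830 zł
  → 140,200 zł

Excess of parallel minimum levy over ordinary income tax: 382,434 zł − 140,200 zł = 242,234 zł.

242,234 zł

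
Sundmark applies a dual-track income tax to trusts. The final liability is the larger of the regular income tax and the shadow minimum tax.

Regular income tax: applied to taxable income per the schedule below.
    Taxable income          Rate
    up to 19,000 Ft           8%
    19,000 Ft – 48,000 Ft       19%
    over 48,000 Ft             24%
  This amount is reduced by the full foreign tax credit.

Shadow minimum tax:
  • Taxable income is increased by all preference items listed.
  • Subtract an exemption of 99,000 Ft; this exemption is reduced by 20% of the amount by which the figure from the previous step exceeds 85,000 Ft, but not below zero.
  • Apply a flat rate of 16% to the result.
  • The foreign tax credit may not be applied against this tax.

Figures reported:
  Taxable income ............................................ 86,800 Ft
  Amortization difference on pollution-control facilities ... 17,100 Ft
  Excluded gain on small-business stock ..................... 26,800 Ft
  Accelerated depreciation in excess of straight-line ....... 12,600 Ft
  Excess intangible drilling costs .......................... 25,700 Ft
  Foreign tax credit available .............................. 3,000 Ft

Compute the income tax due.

Regular income tax:
  19,000 Ft × 8% = 1,520 Ft
  29,000 Ft × 19% = 5,510 Ft
  38,800 Ft × 24% = 9,312 Ft
  → 16,342 Ft
  Less foreign tax credit 3,000 Ft → 13,342 Ft

Shadow minimum tax:
  Adjusted income: 86,800 Ft + 17,100 Ft + 26,800 Ft + 12,600 Ft + 25,700 Ft = 169,000 Ft
  Exemption: 99,000 Ft − 20% × (169,000 Ft − 85,000 Ft) = 99,000 Ft − 16,800 Ft = 82,200 Ft
  Base: 169,000 Ft − 82,200 Ft = 86,800 Ft
  86,800 Ft × 16% = 13,888 Ft

13,888 Ft > 13,342 Ft, so the shadow minimum tax is the binding amount.

13,888 Ft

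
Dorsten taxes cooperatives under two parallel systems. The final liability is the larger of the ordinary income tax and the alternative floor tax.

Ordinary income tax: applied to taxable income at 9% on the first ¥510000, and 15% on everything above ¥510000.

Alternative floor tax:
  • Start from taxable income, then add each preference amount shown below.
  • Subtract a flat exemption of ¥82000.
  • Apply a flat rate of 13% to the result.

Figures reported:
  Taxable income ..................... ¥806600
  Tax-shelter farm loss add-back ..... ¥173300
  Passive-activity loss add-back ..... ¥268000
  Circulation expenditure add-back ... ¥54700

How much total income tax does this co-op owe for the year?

Ordinary income tax:
  ¥510000 × 9% = ¥45900
  ¥296600 × 15% = ¥44490
  → ¥90390

Alternative floor tax:
  Adjusted income: ¥806600 + ¥173300 + ¥268000 + ¥54700 = ¥1302600
  Less exemption ¥82000 → base ¥1220600
  ¥1220600 × 13% = ¥158678

¥158678 > ¥90390, so the alternative floor tax is the binding amount.

¥158678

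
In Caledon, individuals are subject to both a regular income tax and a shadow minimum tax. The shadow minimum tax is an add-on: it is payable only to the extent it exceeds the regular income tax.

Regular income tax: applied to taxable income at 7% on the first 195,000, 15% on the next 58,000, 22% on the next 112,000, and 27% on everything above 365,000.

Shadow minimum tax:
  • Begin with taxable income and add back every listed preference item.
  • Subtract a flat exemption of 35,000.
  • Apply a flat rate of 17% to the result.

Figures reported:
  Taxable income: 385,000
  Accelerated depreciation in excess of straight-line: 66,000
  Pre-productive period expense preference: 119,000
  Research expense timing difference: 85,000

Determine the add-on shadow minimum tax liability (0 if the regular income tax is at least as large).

Shadow minimum tax:
  Adjusted income: 385,000 + 66,000 + 119,000 + 85,000 = 655,000
  Less exemption 35,000 → base 620,000
  620,000 × 17% = 105,400

Regular income tax:
  195,000 × 7% = 13,650
  58,000 × 15% = 8,700
  112,000 × 22% = 24,640
  20,000 × 27% = 5,400
  → 52,390

Excess of shadow minimum tax over regular income tax: 105,400 − 52,390 = 53,010.

53,010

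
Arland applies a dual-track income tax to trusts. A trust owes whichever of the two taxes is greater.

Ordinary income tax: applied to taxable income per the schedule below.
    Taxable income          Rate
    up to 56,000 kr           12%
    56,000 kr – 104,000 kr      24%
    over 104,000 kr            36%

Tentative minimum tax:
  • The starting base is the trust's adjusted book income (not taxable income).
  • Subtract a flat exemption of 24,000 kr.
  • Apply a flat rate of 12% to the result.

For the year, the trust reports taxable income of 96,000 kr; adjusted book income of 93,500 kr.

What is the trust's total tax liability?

16,320 kr

Ordinary income tax:
  56,000 kr × 12% = 6,720 kr
  40,000 kr × 24% = 9,600 kr
  → 16,320 kr

Tentative minimum tax:
  Base (adjusted book income): 93,500 kr
  Less exemption 24,000 kr → base 69,500 kr
  69,500 kr × 12% = 8,340 kr

16,320 kr > 8,340 kr, so the ordinary income tax governs.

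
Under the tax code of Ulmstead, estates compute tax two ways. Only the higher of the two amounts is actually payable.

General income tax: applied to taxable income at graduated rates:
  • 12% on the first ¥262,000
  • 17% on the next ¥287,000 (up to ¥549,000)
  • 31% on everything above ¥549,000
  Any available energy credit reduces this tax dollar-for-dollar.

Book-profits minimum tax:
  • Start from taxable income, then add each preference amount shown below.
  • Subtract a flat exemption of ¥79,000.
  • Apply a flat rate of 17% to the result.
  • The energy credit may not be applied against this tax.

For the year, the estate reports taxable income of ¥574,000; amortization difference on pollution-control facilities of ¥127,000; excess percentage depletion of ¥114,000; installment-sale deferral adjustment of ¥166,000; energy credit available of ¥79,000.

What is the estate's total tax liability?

¥153,340

General income tax:
  ¥262,000 × 12% = ¥31,440
  ¥287,000 × 17% = ¥48,790
  ¥25,000 × 31% = ¥7,750
  → ¥87,980
  Less energy credit ¥79,000 → ¥8,980

Book-profits minimum tax:
  Adjusted income: ¥574,000 + ¥127,000 + ¥114,000 + ¥166,000 = ¥981,000
  Less exemption ¥79,000 → base ¥902,000
  ¥902,000 × 17% = ¥153,340

¥153,340 > ¥8,980, so the book-profits minimum tax is the binding amount.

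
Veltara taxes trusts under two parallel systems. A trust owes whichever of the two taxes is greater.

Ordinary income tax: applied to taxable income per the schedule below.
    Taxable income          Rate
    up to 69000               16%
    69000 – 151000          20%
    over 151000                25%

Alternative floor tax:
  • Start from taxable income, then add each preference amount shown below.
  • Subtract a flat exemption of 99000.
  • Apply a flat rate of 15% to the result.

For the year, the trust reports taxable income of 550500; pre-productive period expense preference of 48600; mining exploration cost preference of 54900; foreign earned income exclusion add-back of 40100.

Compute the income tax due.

Ordinary income tax:
  69000 × 16% = 11040
  82000 × 20% = 16400
  399500 × 25% = 99875
  → 127315

Alternative floor tax:
  Adjusted income: 550500 + 48600 + 54900 + 40100 = 694100
  Less exemption 99000 → base 595100
  595100 × 15% = 89265

127315 > 89265, so the ordinary income tax governs.

127315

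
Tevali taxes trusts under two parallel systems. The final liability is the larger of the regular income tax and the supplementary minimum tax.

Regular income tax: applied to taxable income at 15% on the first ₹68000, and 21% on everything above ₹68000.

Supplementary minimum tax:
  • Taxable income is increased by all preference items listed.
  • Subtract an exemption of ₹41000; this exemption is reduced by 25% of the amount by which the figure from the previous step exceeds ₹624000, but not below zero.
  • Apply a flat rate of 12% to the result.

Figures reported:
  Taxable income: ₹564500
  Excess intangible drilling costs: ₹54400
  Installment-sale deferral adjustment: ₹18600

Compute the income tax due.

₹114465

Regular income tax:
  ₹68000 × 15% = ₹10200
  ₹496500 × 21% = ₹104265
  → ₹114465

Supplementary minimum tax:
  Adjusted income: ₹564500 + ₹54400 + ₹18600 = ₹637500
  Exemption: ₹41000 − 25% × (₹637500 − ₹624000) = ₹41000 − ₹3375 = ₹37625
  Base: ₹637500 − ₹37625 = ₹599875
  ₹599875 × 12% = ₹71985

₹114465 > ₹71985, so the regular income tax governs.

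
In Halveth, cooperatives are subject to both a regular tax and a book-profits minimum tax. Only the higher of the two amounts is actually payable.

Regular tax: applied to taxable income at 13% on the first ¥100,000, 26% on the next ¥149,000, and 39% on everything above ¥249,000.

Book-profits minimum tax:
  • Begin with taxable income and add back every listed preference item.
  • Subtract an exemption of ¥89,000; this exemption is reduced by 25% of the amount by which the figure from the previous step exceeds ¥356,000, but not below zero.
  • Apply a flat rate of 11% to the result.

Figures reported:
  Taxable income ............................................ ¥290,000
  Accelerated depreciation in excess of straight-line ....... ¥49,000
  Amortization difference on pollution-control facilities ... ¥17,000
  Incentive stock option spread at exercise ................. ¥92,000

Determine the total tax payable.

¥67,730

Regular tax:
  ¥100,000 × 13% = ¥13,000
  ¥149,000 × 26% = ¥38,740
  ¥41,000 × 39% = ¥15,990
  → ¥67,730

Book-profits minimum tax:
  Adjusted income: ¥290,000 + ¥49,000 + ¥17,000 + ¥92,000 = ¥448,000
  Exemption: ¥89,000 − 25% × (¥448,000 − ¥356,000) = ¥89,000 − ¥23,000 = ¥66,000
  Base: ¥448,000 − ¥66,000 = ¥382,000
  ¥382,000 × 11% = ¥42,020

¥67,730 > ¥42,020, so the regular tax governs.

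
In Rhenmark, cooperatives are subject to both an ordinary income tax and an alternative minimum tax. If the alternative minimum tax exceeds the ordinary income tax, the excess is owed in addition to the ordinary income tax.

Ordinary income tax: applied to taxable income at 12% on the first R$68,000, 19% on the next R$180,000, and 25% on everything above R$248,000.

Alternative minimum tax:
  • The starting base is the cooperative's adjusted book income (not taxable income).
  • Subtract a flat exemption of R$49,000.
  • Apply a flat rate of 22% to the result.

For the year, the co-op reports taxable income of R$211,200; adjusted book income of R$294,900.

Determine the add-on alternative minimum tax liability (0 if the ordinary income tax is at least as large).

Ordinary income tax:
  R$68,000 × 12% = R$8,160
  R$143,200 × 19% = R$27,208
  → R$35,368

Alternative minimum tax:
  Base (adjusted book income): R$294,900
  Less exemption R$49,000 → base R$245,900
  R$245,900 × 22% = R$54,098

Excess of alternative minimum tax over ordinary income tax: R$54,098 − R$35,368 = R$18,730.

R$18,730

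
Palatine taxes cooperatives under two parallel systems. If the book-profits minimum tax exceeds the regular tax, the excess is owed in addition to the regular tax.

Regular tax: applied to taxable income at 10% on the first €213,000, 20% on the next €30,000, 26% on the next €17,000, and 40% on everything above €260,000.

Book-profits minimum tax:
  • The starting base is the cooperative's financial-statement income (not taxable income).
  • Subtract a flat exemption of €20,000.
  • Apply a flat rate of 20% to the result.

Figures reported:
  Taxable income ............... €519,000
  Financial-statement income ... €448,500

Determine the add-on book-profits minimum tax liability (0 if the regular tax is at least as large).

€0

Regular tax:
  €213,000 × 10% = €21,300
  €30,000 × 20% = €6,000
  €17,000 × 26% = €4,420
  €259,000 × 40% = €103,600
  → €135,320

Book-profits minimum tax:
  Base (financial-statement income): €448,500
  Less exemption €20,000 → base €428,500
  €428,500 × 20% = €85,700

€85,700 ≤ €135,320, so no add-on is due.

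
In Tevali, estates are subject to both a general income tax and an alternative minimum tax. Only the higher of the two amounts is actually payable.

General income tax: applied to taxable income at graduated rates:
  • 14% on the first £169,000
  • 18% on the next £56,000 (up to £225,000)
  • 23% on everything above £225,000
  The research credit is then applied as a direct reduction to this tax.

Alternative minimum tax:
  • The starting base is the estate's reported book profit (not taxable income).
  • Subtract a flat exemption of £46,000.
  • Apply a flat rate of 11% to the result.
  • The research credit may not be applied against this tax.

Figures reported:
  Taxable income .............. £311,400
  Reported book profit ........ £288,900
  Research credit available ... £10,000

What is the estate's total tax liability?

£43,612

General income tax:
  £169,000 × 14% = £23,660
  £56,000 × 18% = £10,080
  £86,400 × 23% = £19,872
  → £53,612
  Less research credit £10,000 → £43,612

Alternative minimum tax:
  Base (reported book profit): £288,900
  Less exemption £46,000 → base £242,900
  £242,900 × 11% = £26,719

£43,612 > £26,719, so the general income tax governs.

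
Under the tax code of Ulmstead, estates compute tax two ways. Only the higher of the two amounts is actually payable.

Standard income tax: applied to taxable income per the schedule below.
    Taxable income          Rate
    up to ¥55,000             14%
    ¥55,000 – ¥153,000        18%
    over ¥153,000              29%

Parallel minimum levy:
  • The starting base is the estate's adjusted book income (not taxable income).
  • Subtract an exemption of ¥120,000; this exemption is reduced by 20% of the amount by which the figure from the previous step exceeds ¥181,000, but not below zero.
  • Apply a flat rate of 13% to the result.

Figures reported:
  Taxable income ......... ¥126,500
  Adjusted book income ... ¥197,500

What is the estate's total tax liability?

¥20,570

Parallel minimum levy:
  Base (adjusted book income): ¥197,500
  Exemption: ¥120,000 − 20% × (¥197,500 − ¥181,000) = ¥120,000 − ¥3,300 = ¥116,700
  Base: ¥197,500 − ¥116,700 = ¥80,800
  ¥80,800 × 13% = ¥10,504

Standard income tax:
  ¥55,000 × 14% = ¥7,700
  ¥71,500 × 18% = ¥12,870
  → ¥20,570

¥20,570 > ¥10,504, so the standard income tax governs.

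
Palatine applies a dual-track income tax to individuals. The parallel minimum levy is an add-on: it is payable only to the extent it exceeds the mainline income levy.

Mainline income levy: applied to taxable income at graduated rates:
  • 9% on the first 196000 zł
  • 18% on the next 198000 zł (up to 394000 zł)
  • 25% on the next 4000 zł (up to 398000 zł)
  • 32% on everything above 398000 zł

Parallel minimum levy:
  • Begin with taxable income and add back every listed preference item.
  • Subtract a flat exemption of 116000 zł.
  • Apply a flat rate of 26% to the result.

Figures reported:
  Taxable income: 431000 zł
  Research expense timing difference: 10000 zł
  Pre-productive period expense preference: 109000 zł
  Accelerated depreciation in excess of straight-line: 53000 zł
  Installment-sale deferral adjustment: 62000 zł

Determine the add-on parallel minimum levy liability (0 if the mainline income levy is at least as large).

Mainline income levy:
  196000 zł × 9% = 17640 zł
  198000 zł × 18% = 35640 zł
  4000 zł × 25% = 1000 zł
  33000 zł × 32% = 10560 zł
  → 64840 zł

Parallel minimum levy:
  Adjusted income: 431000 zł + 10000 zł + 109000 zł + 53000 zł + 62000 zł = 665000 zł
  Less exemption 116000 zł → base 549000 zł
  549000 zł × 26% = 142740 zł

Excess of parallel minimum levy over mainline income levy: 142740 zł − 64840 zł = 77900 zł.

77900 zł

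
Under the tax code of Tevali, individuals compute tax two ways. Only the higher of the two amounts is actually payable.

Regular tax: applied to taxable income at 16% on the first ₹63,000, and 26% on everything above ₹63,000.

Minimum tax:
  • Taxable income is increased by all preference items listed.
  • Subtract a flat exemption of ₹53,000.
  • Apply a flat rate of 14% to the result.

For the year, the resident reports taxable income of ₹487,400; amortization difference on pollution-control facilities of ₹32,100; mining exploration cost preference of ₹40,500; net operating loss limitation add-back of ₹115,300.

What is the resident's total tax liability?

Regular tax:
  ₹63,000 × 16% = ₹10,080
  ₹424,400 × 26% = ₹110,344
  → ₹120,424

Minimum tax:
  Adjusted income: ₹487,400 + ₹32,100 + ₹40,500 + ₹115,300 = ₹675,300
  Less exemption ₹53,000 → base ₹622,300
  ₹622,300 × 14% = ₹87,122

₹120,424 > ₹87,122, so the regular tax governs.

₹120,424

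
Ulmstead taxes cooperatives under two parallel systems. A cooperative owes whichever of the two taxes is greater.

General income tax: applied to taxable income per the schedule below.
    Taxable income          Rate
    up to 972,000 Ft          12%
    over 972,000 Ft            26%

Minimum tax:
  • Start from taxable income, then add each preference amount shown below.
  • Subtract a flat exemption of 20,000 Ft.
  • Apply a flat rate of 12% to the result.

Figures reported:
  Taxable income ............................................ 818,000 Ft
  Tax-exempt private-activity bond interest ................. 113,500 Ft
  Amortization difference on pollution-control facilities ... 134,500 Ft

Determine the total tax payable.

General income tax:
  818,000 Ft × 12% = 98,160 Ft

Minimum tax:
  Adjusted income: 818,000 Ft + 113,500 Ft + 134,500 Ft = 1,066,000 Ft
  Less exemption 20,000 Ft → base 1,046,000 Ft
  1,046,000 Ft × 12% = 125,520 Ft

125,520 Ft > 98,160 Ft, so the minimum tax is the binding amount.

125,520 Ft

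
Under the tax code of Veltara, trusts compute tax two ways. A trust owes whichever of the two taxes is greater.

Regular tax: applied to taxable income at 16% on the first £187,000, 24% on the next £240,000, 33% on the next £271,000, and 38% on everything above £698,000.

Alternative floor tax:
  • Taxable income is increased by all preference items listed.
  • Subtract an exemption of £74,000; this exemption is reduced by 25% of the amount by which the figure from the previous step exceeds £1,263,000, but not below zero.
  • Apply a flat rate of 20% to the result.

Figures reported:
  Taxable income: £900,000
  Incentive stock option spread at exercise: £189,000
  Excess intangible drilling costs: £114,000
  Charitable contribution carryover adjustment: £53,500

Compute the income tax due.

£253,710

Alternative floor tax:
  Adjusted income: £900,000 + £189,000 + £114,000 + £53,500 = £1,256,500
  Exemption: £1,256,500 ≤ £1,263,000, so full £74,000 applies
  Base: £1,256,500 − £74,000 = £1,182,500
  £1,182,500 × 20% = £236,500

Regular tax:
  £187,000 × 16% = £29,920
  £240,000 × 24% = £57,600
  £271,000 × 33% = £89,430
  £202,000 × 38% = £76,760
  → £253,710

£253,710 > £236,500, so the regular tax governs.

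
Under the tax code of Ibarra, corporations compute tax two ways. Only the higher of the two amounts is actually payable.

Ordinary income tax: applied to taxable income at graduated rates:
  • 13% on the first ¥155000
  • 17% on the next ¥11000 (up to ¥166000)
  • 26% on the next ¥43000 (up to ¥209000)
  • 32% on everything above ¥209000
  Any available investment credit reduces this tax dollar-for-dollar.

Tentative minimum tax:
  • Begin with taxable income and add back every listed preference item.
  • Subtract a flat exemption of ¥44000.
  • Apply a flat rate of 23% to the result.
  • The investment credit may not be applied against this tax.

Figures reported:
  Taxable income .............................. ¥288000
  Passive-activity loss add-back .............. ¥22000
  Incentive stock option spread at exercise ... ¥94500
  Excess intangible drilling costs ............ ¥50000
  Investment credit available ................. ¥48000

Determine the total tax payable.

Ordinary income tax:
  ¥155000 × 13% = ¥20150
  ¥11000 × 17% = ¥1870
  ¥43000 × 26% = ¥11180
  ¥79000 × 32% = ¥25280
  → ¥58480
  Less investment credit ¥48000 → ¥10480

Tentative minimum tax:
  Adjusted income: ¥288000 + ¥22000 + ¥94500 + ¥50000 = ¥454500
  Less exemption ¥44000 → base ¥410500
  ¥410500 × 23% = ¥94415

¥94415 > ¥10480, so the tentative minimum tax is the binding amount.

¥94415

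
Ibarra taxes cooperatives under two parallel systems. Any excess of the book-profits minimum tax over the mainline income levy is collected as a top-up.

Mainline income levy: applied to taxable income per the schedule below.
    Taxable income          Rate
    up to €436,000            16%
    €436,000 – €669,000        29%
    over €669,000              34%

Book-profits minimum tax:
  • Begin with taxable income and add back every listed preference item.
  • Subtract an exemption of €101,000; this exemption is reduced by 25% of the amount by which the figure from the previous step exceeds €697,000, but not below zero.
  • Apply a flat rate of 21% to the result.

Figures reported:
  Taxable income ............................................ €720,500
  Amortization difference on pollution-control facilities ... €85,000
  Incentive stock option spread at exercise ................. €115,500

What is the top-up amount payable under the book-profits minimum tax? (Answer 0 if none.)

Mainline income levy:
  €436,000 × 16% = €69,760
  €233,000 × 29% = €67,570
  €51,500 × 34% = €17,510
  → €154,840

Book-profits minimum tax:
  Adjusted income: €720,500 + €85,000 + €115,500 = €921,000
  Exemption: €101,000 − 25% × (€921,000 − €697,000) = €101,000 − €56,000 = €45,000
  Base: €921,000 − €45,000 = €876,000
  €876,000 × 21% = €183,960

Excess of book-profits minimum tax over mainline income levy: €183,960 − €154,840 = €29,120.

€29,120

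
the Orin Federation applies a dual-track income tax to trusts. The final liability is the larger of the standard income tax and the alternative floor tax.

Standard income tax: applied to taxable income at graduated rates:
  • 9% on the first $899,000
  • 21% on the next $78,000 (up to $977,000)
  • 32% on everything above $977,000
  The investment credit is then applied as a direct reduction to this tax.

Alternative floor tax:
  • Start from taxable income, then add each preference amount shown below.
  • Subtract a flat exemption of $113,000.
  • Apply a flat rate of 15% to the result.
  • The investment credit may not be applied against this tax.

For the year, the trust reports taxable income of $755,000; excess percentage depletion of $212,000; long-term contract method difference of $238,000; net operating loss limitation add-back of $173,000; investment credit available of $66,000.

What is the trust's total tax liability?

$189,750

Alternative floor tax:
  Adjusted income: $755,000 + $212,000 + $238,000 + $173,000 = $1,378,000
  Less exemption $113,000 → base $1,265,000
  $1,265,000 × 15% = $189,750

Standard income tax:
  $755,000 × 9% = $67,950
  Less investment credit $66,000 → $1,950

$189,750 > $1,950, so the alternative floor tax is the binding amount.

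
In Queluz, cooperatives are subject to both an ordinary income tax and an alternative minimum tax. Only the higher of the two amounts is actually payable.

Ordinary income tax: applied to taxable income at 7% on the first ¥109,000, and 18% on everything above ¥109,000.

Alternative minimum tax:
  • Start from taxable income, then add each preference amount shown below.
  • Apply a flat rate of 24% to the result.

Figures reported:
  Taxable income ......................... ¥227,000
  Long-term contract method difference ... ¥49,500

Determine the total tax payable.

¥66,360

Alternative minimum tax:
  Adjusted income: ¥227,000 + ¥49,500 = ¥276,500
  ¥276,500 × 24% = ¥66,360

Ordinary income tax:
  ¥109,000 × 7% = ¥7,630
  ¥118,000 × 18% = ¥21,240
  → ¥28,870

¥66,360 > ¥28,870, so the alternative minimum tax is the binding amount.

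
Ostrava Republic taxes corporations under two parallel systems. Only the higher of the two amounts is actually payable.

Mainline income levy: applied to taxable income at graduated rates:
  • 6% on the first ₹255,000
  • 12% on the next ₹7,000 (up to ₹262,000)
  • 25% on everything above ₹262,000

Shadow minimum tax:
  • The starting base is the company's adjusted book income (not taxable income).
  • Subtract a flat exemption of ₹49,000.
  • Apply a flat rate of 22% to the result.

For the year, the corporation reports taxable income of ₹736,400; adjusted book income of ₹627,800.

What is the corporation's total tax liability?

Shadow minimum tax:
  Base (adjusted book income): ₹627,800
  Less exemption ₹49,000 → base ₹578,800
  ₹578,800 × 22% = ₹127,336

Mainline income levy:
  ₹255,000 × 6% = ₹15,300
  ₹7,000 × 12% = ₹840
  ₹474,400 × 25% = ₹118,600
  → ₹134,740

₹134,740 > ₹127,336, so the mainline income levy governs.

₹134,740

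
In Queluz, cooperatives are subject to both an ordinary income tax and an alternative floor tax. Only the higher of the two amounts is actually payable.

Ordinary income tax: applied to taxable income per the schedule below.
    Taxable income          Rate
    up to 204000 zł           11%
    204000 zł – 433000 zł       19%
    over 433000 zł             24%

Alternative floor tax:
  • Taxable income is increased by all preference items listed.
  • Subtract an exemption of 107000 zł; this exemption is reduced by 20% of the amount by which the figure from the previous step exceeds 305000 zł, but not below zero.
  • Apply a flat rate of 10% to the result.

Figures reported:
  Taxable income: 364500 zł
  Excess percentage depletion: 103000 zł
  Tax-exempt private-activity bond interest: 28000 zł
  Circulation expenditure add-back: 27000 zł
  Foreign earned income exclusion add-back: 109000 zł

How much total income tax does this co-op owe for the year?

Ordinary income tax:
  204000 zł × 11% = 22440 zł
  160500 zł × 19% = 30495 zł
  → 52935 zł

Alternative floor tax:
  Adjusted income: 364500 zł + 103000 zł + 28000 zł + 27000 zł + 109000 zł = 631500 zł
  Exemption: 107000 zł − 20% × (631500 zł − 305000 zł) = 107000 zł − 65300 zł = 41700 zł
  Base: 631500 zł − 41700 zł = 589800 zł
  589800 zł × 10% = 58980 zł

58980 zł > 52935 zł, so the alternative floor tax is the binding amount.

58980 zł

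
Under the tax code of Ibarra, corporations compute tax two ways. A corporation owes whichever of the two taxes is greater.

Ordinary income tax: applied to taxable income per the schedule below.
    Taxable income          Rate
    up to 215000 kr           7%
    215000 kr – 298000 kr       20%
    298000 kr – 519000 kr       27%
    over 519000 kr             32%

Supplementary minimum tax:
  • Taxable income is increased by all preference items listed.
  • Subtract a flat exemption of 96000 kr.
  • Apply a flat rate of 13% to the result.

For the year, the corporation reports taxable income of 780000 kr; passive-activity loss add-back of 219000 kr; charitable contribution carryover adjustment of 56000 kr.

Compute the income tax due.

Supplementary minimum tax:
  Adjusted income: 780000 kr + 219000 kr + 56000 kr = 1055000 kr
  Less exemption 96000 kr → base 959000 kr
  959000 kr × 13% = 124670 kr

Ordinary income tax:
  215000 kr × 7% = 15050 kr
  83000 kr × 20% = 16600 kr
  221000 kr × 27% = 59670 kr
  261000 kr × 32% = 83520 kr
  → 174840 kr

174840 kr > 124670 kr, so the ordinary income tax governs.

174840 kr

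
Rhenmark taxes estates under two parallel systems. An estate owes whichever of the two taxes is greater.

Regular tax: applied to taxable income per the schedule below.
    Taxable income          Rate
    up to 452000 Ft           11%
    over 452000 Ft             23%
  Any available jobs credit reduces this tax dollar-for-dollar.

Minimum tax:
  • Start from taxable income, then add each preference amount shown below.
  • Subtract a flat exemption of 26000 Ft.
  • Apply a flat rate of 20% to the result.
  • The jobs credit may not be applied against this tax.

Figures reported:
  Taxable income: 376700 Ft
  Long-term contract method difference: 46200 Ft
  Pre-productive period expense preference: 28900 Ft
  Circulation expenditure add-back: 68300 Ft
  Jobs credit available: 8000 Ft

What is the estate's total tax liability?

Minimum tax:
  Adjusted income: 376700 Ft + 46200 Ft + 28900 Ft + 68300 Ft = 520100 Ft
  Less exemption 26000 Ft → base 494100 Ft
  494100 Ft × 20% = 98820 Ft

Regular tax:
  376700 Ft × 11% = 41437 Ft
  Less jobs credit 8000 Ft → 33437 Ft

98820 Ft > 33437 Ft, so the minimum tax is the binding amount.

98820 Ft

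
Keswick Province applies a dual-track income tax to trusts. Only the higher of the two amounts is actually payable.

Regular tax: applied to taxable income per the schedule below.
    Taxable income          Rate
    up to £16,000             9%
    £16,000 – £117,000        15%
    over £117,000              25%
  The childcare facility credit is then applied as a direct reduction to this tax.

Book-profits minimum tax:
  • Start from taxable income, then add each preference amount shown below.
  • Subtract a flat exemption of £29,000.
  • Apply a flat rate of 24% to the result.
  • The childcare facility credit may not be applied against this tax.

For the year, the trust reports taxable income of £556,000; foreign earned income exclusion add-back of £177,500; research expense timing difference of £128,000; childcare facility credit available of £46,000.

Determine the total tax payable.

Book-profits minimum tax:
  Adjusted income: £556,000 + £177,500 + £128,000 = £861,500
  Less exemption £29,000 → base £832,500
  £832,500 × 24% = £199,800

Regular tax:
  £16,000 × 9% = £1,440
  £101,000 × 15% = £15,150
  £439,000 × 25% = £109,750
  → £126,340
  Less childcare facility credit £46,000 → £80,340

£199,800 > £80,340, so the book-profits minimum tax is the binding amount.

£199,800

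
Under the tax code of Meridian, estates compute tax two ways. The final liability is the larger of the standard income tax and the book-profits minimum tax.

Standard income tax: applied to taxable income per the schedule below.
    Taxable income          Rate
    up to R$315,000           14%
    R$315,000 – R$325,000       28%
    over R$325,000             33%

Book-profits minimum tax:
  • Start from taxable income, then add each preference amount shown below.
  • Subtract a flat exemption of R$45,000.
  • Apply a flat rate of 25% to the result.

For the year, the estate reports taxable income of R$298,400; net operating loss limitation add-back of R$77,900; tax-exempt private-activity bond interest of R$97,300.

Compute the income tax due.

R$107,150

Standard income tax:
  R$298,400 × 14% = R$41,776

Book-profits minimum tax:
  Adjusted income: R$298,400 + R$77,900 + R$97,300 = R$473,600
  Less exemption R$45,000 → base R$428,600
  R$428,600 × 25% = R$107,150

R$107,150 > R$41,776, so the book-profits minimum tax is the binding amount.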